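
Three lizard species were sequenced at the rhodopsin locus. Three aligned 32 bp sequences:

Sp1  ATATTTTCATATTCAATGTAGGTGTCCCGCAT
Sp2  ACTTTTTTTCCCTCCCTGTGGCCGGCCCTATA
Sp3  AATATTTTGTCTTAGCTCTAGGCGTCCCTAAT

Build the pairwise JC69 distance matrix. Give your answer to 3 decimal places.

Sp1–Sp2: 17/32 sites differ → p = 0.53125, d = −0.75 ln(1 − 0.708333) = 0.924107 ≈ 0.924.
Sp1–Sp3: 13/32 sites differ → p = 0.40625, d = −0.75 ln(1 − 0.541667) = 0.585119 ≈ 0.585.
Sp2–Sp3: 13/32 sites differ → p = 0.40625, d = −0.75 ln(1 − 0.541667) = 0.585119 ≈ 0.585.

d(Sp1,Sp2) = 0.924, d(Sp1,Sp3) = 0.585, d(Sp2,Sp3) = 0.585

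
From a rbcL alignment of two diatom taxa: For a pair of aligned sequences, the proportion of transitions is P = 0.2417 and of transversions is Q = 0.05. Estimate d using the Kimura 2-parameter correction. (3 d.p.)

Under the Kimura two-parameter model, d = −½ ln(1 − 2P − Q) − ¼ ln(1 − 2Q).
1 − 2P − Q = 0.4666, giving −½ ln(0.4666) = 0.381141.
1 − 2Q = 0.9, giving −¼ ln(0.9) = 0.026340.
d = 0.381141 + 0.026340 = 0.407481.

0.407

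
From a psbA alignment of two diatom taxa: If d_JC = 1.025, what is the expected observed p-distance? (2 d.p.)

0.56

p = (3/4)(1 − e^(−4d/3)) = 0.75 × (1 − e^(-1.366667)) = 0.75 × (1 − 0.254955) = 0.558784.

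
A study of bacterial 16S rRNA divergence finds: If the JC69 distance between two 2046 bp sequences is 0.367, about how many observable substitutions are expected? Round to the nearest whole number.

Invert JC69: p = (3/4)(1 − e^(−4d/3)) = 0.75 × (1 − e^(-0.489333)) = 0.75 × (1 − 0.613035) = 0.290224.
Expected differing sites = pL ≈ 0.290224 × 2046 = 593.798304 ≈ 594.

594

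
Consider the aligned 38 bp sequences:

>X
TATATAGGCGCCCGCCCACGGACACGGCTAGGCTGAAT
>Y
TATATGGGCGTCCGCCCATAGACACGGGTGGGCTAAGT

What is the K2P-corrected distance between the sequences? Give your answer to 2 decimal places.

Of 38 sites, 7 differences are transitions and 1 are transversions, so P = 7/38 ≈ 0.184211 and Q = 1/38 ≈ 0.026316.
Under the Kimura two-parameter model, d = −½ ln(1 − 2P − Q) − ¼ ln(1 − 2Q).
1 − 2P − Q = 0.605262, giving −½ ln(0.605262) = 0.251047.
1 − 2Q = 0.947368, giving −¼ ln(0.947368) = 0.013517.
d = 0.251047 + 0.013517 = 0.264564.

0.26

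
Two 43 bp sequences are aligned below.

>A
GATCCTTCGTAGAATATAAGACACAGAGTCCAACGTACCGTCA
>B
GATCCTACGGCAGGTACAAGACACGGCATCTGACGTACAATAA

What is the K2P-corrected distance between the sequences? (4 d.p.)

Of 43 sites, 9 differences are transitions and 6 are transversions, so P = 9/43 ≈ 0.209302 and Q = 6/43 ≈ 0.139535.
Under the Kimura two-parameter model, d = −½ ln(1 − 2P − Q) − ¼ ln(1 − 2Q).
1 − 2P − Q = 0.441861, giving −½ ln(0.441861) = 0.408380.
1 − 2Q = 0.72093, giving −¼ ln(0.72093) = 0.081803.
d = 0.408380 + 0.081803 = 0.490183.

0.4902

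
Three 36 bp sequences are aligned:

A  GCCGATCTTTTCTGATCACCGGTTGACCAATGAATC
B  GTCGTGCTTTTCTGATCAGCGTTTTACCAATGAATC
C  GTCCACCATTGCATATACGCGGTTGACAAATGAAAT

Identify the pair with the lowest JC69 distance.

A and B

A–B: 6/36 differ, p = 0.167, d = 0.188.
A–C: 13/36 differ, p = 0.361, d = 0.493.
B–C: 14/36 differ, p = 0.389, d = 0.548.
The smallest distance is between A and B.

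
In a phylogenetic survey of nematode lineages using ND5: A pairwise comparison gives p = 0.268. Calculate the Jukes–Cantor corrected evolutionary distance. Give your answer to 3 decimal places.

d = −(3/4) ln(1 − 4p/3) = −0.75 ln(1 − 0.357333) = −0.75 ln(0.642667)
  = −0.75 × (-0.442129) = 0.331597 substitutions/site.

0.332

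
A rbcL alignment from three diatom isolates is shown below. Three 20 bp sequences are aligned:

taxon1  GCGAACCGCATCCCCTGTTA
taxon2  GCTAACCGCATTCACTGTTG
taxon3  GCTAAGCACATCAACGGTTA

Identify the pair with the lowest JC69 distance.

taxon1–taxon2: 4/20 differ, p = 0.200, d = 0.233.
taxon1–taxon3: 6/20 differ, p = 0.300, d = 0.383.
taxon2–taxon3: 6/20 differ, p = 0.300, d = 0.383.
The smallest distance is between taxon1 and taxon2.

taxon1 and taxon2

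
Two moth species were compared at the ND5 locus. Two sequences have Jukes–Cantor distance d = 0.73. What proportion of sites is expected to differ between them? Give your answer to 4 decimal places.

0.4666

p = (3/4)(1 − e^(−4d/3)) = 0.75 × (1 − e^(-0.973333)) = 0.75 × (1 − 0.377822) = 0.466634.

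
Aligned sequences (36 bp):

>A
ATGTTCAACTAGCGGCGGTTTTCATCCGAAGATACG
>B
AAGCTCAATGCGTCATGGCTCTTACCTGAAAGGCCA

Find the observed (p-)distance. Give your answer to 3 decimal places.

0.528

The sequences differ at 19 of 36 positions.
p = 19/36 = 0.527777… ≈ 0.528 (to 3 d.p.).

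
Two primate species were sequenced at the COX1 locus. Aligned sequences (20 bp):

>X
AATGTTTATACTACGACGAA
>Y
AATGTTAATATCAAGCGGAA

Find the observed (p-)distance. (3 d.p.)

The sequences differ at 6 of 20 positions (sites 7, 11, 12, 14, 16, 17).
p = 6/20 = 0.300.

0.300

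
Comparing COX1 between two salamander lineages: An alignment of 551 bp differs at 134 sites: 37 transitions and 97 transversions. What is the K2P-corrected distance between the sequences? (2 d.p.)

P = 37/551 ≈ 0.067151 and Q = 97/551 ≈ 0.176044.
Under the Kimura two-parameter model, d = −½ ln(1 − 2P − Q) − ¼ ln(1 − 2Q).
1 − 2P − Q = 0.689654, giving −½ ln(0.689654) = 0.185783.
1 − 2Q = 0.647912, giving −¼ ln(0.647912) = 0.108500.
d = 0.185783 + 0.108500 = 0.294283.

0.29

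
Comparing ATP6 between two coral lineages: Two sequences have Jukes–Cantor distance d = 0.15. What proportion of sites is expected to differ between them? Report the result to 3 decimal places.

0.136

p = (3/4)(1 − e^(−4d/3)) = 0.75 × (1 − e^(-0.2)) = 0.75 × (1 − 0.818731) = 0.135952.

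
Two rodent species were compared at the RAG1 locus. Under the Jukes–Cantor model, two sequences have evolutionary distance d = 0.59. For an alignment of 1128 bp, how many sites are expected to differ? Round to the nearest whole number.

461

Invert JC69: p = (3/4)(1 − e^(−4d/3)) = 0.75 × (1 − e^(-0.786667)) = 0.75 × (1 − 0.455360) = 0.408480.
Expected differing sites = pL ≈ 0.408480 × 1128 = 460.76544 ≈ 461.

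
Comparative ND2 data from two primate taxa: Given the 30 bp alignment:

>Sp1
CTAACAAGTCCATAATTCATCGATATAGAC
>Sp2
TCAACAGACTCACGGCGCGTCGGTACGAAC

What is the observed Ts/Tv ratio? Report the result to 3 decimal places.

Transitions are A↔G and C↔T; transversions are all other mismatches.
Transitions: 15. Transversions: 1.
R = 15/1 = 15.000.

15.000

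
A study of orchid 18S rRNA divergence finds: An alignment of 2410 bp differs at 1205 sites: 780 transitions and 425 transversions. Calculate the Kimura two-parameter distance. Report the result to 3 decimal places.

P = 780/2410 ≈ 0.323651 and Q = 425/2410 ≈ 0.176349.
Under the Kimura two-parameter model, d = −½ ln(1 − 2P − Q) − ¼ ln(1 − 2Q).
1 − 2P − Q = 0.176349, giving −½ ln(0.176349) = 0.867645.
1 − 2Q = 0.647302, giving −¼ ln(0.647302) = 0.108736.
d = 0.867645 + 0.108736 = 0.976381.

0.976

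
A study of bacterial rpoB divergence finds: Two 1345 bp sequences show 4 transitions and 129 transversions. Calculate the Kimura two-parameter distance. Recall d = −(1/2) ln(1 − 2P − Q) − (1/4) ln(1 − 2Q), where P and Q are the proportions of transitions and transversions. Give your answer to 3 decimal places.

P = 4/1345 ≈ 0.002974 and Q = 129/1345 ≈ 0.095911.
Under the Kimura two-parameter model, d = −½ ln(1 − 2P − Q) − ¼ ln(1 − 2Q).
1 − 2P − Q = 0.898141, giving −½ ln(0.898141) = 0.053714.
1 − 2Q = 0.808178, giving −¼ ln(0.808178) = 0.053243.
d = 0.053714 + 0.053243 = 0.106957.

0.107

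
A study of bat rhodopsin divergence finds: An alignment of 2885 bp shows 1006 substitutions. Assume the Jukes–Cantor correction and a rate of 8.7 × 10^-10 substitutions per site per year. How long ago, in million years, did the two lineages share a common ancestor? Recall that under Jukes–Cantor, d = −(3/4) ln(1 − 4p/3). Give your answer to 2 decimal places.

p = 1006/2885 ≈ 0.3487.
d = −(3/4) ln(1 − 4p/3) = −0.75 ln(1 − 0.464933) = −0.75 ln(0.535067)
  = −0.75 × (-0.625363) = 0.469022 substitutions/site.
Under a molecular clock d = 2μt, so t = d/(2μ) = 0.469022 / (2 × 8.7 × 10^-10) = 269.55 million years.

269.55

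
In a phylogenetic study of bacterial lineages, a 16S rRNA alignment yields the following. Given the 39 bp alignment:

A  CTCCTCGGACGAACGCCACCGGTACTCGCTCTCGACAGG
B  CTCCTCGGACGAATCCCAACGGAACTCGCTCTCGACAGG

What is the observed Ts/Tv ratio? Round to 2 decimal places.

0.33

Transitions are A↔G and C↔T; transversions are all other mismatches.
Transitions: 1. Transversions: 3.
R = 1/3 = 0.333333… ≈ 0.33 (to 2 d.p.).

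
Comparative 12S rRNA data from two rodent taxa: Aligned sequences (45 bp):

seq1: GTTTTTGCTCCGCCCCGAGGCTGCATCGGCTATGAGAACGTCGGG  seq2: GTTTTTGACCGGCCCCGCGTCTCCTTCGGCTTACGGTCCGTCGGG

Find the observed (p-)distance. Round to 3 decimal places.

0.289

The sequences differ at 13 of 45 positions.
p = 13/45 = 0.288888… ≈ 0.289 (to 3 d.p.).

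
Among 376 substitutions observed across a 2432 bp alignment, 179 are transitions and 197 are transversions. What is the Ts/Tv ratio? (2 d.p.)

0.91

R = 179/197 = 0.908629… ≈ 0.91 (to 2 d.p.).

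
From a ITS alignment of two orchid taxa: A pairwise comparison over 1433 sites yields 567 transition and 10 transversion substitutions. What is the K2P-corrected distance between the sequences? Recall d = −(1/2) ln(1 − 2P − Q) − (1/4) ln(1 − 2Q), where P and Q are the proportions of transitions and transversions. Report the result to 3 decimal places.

P = 567/1433 ≈ 0.395673 and Q = 10/1433 ≈ 0.006978.
Under the Kimura two-parameter model, d = −½ ln(1 − 2P − Q) − ¼ ln(1 − 2Q).
1 − 2P − Q = 0.201676, giving −½ ln(0.201676) = 0.800546.
1 − 2Q = 0.986044, giving −¼ ln(0.986044) = 0.003514.
d = 0.800546 + 0.003514 = 0.804060.

0.804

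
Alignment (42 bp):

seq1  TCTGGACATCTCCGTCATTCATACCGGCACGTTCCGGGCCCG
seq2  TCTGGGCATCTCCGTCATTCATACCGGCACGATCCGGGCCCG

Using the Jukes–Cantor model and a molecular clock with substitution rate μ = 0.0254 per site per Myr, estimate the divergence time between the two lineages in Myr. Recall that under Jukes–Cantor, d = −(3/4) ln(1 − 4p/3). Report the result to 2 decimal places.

The sequences differ at 2 of 42 sites (6, 32), so p = 2/42 ≈ 0.047619.
d = −(3/4) ln(1 − 4p/3) = −0.75 ln(1 − 0.063492) = −0.75 ln(0.936508)
  = −0.75 × (-0.065597) = 0.049198 substitutions/site.
Under a molecular clock d = 2μt, so t = d/(2μ) = 0.049198 / (2 × 0.0254) = 0.97 Myr.

0.97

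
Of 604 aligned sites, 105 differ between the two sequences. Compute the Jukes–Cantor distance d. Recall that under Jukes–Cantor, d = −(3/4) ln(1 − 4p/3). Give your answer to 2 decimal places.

p = 105/604 ≈ 0.173841.
d = −(3/4) ln(1 − 4p/3) = −0.75 ln(1 − 0.231788) = −0.75 ln(0.768212)
  = −0.75 × (-0.263690) = 0.197768 substitutions/site.

0.20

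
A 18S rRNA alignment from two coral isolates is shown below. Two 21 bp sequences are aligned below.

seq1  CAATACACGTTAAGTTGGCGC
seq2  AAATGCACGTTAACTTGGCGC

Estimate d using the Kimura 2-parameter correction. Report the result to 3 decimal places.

Of 21 sites, 1 differences are transitions and 2 are transversions, so P = 1/21 ≈ 0.047619 and Q = 2/21 ≈ 0.095238.
Under the Kimura two-parameter model, d = −½ ln(1 − 2P − Q) − ¼ ln(1 − 2Q).
1 − 2P − Q = 0.809524, giving −½ ln(0.809524) = 0.105654.
1 − 2Q = 0.809524, giving −¼ ln(0.809524) = 0.052827.
d = 0.105654 + 0.052827 = 0.158481.

0.158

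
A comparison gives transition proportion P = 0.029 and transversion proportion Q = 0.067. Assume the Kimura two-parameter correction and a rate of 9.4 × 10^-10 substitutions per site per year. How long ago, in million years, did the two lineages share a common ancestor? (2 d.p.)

54.65

Under the Kimura two-parameter model, d = −½ ln(1 − 2P − Q) − ¼ ln(1 − 2Q).
1 − 2P − Q = 0.875, giving −½ ln(0.875) = 0.066766.
1 − 2Q = 0.866, giving −¼ ln(0.866) = 0.035968.
d = 0.066766 + 0.035968 = 0.102734.
Under a molecular clock d = 2μt, so t = d/(2μ) = 0.102734 / (2 × 9.4 × 10^-10) = 54.65 million years.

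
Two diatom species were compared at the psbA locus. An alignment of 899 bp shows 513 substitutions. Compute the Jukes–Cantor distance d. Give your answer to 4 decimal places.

p = 513/899 ≈ 0.570634.
d = −(3/4) ln(1 − 4p/3) = −0.75 ln(1 − 0.760845) = −0.75 ln(0.239155)
  = −0.75 × (-1.430643) = 1.072982 substitutions/site.

1.0730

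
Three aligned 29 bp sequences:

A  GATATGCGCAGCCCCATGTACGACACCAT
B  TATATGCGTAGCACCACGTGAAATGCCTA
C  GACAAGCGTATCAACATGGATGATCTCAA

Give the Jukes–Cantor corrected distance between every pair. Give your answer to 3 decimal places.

d(A,B) = 0.529, d(A,C) = 0.602, d(B,C) = 0.683

A–B: 11/29 sites differ → p ≈ 0.37931, d = −0.75 ln(1 − 0.505747) = 0.528531 ≈ 0.529.
A–C: 12/29 sites differ → p ≈ 0.413793, d = −0.75 ln(1 − 0.551724) = 0.601760 ≈ 0.602.
B–C: 13/29 sites differ → p ≈ 0.448276, d = −0.75 ln(1 − 0.597701) = 0.682920 ≈ 0.683.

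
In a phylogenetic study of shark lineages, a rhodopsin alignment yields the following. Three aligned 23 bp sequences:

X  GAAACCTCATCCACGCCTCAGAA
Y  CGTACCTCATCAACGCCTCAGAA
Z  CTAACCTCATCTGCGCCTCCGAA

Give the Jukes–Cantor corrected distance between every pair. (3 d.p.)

d(X,Y) = 0.198, d(X,Z) = 0.257, d(Y,Z) = 0.257

X–Y: 4/23 sites differ → p ≈ 0.173913, d = −0.75 ln(1 − 0.231884) = 0.197861 ≈ 0.198.
X–Z: 5/23 sites differ → p ≈ 0.217391, d = −0.75 ln(1 − 0.289855) = 0.256715 ≈ 0.257.
Y–Z: 5/23 sites differ → p ≈ 0.217391, d = −0.75 ln(1 − 0.289855) = 0.256715 ≈ 0.257.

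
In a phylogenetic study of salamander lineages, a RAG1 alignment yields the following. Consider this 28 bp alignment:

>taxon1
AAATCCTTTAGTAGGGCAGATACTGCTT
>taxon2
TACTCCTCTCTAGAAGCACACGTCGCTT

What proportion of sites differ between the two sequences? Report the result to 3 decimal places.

The sequences differ at 14 of 28 positions.
p = 14/28 = 0.500.

0.500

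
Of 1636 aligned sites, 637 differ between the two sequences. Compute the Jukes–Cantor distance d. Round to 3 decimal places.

p = 637/1636 ≈ 0.389364.
d = −(3/4) ln(1 − 4p/3) = −0.75 ln(1 − 0.519152) = −0.75 ln(0.480848)
  = −0.75 × (-0.732204) = 0.549153 substitutions/site.

0.549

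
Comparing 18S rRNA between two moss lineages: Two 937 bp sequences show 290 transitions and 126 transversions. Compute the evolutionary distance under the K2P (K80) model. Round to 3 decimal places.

P = 290/937 ≈ 0.309498 and Q = 126/937 ≈ 0.134472.
Under the Kimura two-parameter model, d = −½ ln(1 − 2P − Q) − ¼ ln(1 − 2Q).
1 − 2P − Q = 0.246532, giving −½ ln(0.246532) = 0.700132.
1 − 2Q = 0.731056, giving −¼ ln(0.731056) = 0.078316.
d = 0.700132 + 0.078316 = 0.778448.

0.778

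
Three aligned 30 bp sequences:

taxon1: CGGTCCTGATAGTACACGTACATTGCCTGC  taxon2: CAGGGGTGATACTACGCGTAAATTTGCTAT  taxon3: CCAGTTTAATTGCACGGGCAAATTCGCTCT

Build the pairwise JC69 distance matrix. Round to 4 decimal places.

d(taxon1,taxon2) = 0.5034, d(taxon1,taxon3) = 0.9313, d(taxon2,taxon3) = 0.5716

taxon1–taxon2: 11/30 sites differ → p ≈ 0.366667, d = −0.75 ln(1 − 0.488889) = 0.503376 ≈ 0.5034.
taxon1–taxon3: 16/30 sites differ → p ≈ 0.533333, d = −0.75 ln(1 − 0.711111) = 0.931285 ≈ 0.9313.
taxon2–taxon3: 12/30 sites differ → p = 0.4, d = −0.75 ln(1 − 0.533333) = 0.571605 ≈ 0.5716.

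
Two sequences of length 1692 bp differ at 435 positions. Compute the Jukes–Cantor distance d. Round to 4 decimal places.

p = 435/1692 ≈ 0.257092.
d = −(3/4) ln(1 − 4p/3) = −0.75 ln(1 − 0.342789) = −0.75 ln(0.657211)
  = −0.75 × (-0.419750) = 0.314813 substitutions/site.

0.3148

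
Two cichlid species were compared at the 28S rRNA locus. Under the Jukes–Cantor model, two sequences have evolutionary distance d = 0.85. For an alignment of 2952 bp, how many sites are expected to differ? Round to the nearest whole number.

Invert JC69: p = (3/4)(1 − e^(−4d/3)) = 0.75 × (1 − e^(-1.133333)) = 0.75 × (1 − 0.321958) = 0.508532.
Expected differing sites = pL ≈ 0.508532 × 2952 = 1501.186464 ≈ 1501.

1501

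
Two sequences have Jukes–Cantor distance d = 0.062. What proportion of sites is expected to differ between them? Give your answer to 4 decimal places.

p = (3/4)(1 − e^(−4d/3)) = 0.75 × (1 − e^(-0.082667)) = 0.75 × (1 − 0.920658) = 0.059507.

0.0595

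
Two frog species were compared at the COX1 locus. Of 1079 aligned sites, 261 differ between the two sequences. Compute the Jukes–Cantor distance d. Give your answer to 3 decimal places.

0.292

p = 261/1079 ≈ 0.241891.
d = −(3/4) ln(1 − 4p/3) = −0.75 ln(1 − 0.322521) = −0.75 ln(0.677479)
  = −0.75 × (-0.389377) = 0.292033 substitutions/site.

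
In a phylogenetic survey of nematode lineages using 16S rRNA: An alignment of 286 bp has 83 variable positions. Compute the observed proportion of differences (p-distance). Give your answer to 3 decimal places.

0.290

p = 83/286 = 0.290209… ≈ 0.290 (to 3 d.p.).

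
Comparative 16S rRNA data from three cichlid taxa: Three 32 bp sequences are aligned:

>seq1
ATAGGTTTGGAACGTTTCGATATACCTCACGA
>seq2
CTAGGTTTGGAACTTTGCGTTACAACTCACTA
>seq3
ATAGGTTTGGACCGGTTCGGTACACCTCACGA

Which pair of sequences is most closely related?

seq1–seq2: 7/32 differ, p = 0.219, d = 0.259.
seq1–seq3: 4/32 differ, p = 0.125, d = 0.137.
seq2–seq3: 8/32 differ, p = 0.250, d = 0.304.
The smallest distance is between seq1 and seq3.

seq1 and seq3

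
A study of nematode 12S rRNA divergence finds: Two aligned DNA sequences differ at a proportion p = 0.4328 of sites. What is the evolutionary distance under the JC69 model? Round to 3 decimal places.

0.645

d = −(3/4) ln(1 − 4p/3) = −0.75 ln(1 − 0.577067) = −0.75 ln(0.422933)
  = −0.75 × (-0.860542) = 0.645407 substitutions/site.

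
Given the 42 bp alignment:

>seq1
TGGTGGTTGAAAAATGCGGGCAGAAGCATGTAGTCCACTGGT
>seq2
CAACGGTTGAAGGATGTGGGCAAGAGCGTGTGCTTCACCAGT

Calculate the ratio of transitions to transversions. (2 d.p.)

14.00

Transitions are A↔G and C↔T; transversions are all other mismatches.
Transitions: 14. Transversions: 1.
R = 14/1 = 14.00.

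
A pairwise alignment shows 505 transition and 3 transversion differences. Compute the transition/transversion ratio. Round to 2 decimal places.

168.33

R = 505/3 = 168.333333… ≈ 168.33 (to 2 d.p.).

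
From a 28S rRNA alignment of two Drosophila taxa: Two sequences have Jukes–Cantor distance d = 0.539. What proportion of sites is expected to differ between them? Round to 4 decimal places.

p = (3/4)(1 − e^(−4d/3)) = 0.75 × (1 − e^(-0.718667)) = 0.75 × (1 − 0.487402) = 0.384449.

0.3844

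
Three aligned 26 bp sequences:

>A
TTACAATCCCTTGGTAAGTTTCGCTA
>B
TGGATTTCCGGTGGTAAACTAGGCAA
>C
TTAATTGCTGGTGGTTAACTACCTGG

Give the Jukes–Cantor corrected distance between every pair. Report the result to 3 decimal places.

A–B: 12/26 sites differ → p ≈ 0.461538, d = −0.75 ln(1 − 0.615384) = 0.716632 ≈ 0.717.
A–C: 15/26 sites differ → p ≈ 0.576923, d = −0.75 ln(1 − 0.769231) = 1.099754 ≈ 1.100.
B–C: 10/26 sites differ → p ≈ 0.384615, d = −0.75 ln(1 − 0.51282) = 0.539341 ≈ 0.539.

d(A,B) = 0.717, d(A,C) = 1.100, d(B,C) = 0.539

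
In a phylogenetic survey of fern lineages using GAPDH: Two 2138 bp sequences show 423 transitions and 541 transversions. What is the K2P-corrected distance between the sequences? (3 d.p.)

P = 423/2138 ≈ 0.197848 and Q = 541/2138 ≈ 0.25304.
Under the Kimura two-parameter model, d = −½ ln(1 − 2P − Q) − ¼ ln(1 − 2Q).
1 − 2P − Q = 0.351264, giving −½ ln(0.351264) = 0.523109.
1 − 2Q = 0.49392, giving −¼ ln(0.49392) = 0.176345.
d = 0.523109 + 0.176345 = 0.699454.

0.699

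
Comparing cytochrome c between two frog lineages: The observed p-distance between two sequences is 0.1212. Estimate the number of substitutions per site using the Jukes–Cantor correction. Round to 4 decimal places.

0.1322

d = −(3/4) ln(1 − 4p/3) = −0.75 ln(1 − 0.1616) = −0.75 ln(0.8384)
  = −0.75 × (-0.176260) = 0.132195 substitutions/site.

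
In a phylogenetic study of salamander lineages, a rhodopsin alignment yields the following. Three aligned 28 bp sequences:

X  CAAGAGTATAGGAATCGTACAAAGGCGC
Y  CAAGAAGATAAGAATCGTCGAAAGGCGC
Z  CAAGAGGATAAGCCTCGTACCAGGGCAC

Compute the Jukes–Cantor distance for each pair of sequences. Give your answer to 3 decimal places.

X–Y: 5/28 sites differ → p ≈ 0.178571, d = −0.75 ln(1 − 0.238095) = 0.203950 ≈ 0.204.
X–Z: 7/28 sites differ → p = 0.25, d = −0.75 ln(1 − 0.333333) = 0.304098 ≈ 0.304.
Y–Z: 8/28 sites differ → p ≈ 0.285714, d = −0.75 ln(1 − 0.380952) = 0.359679 ≈ 0.360.

d(X,Y) = 0.204, d(X,Z) = 0.304, d(Y,Z) = 0.360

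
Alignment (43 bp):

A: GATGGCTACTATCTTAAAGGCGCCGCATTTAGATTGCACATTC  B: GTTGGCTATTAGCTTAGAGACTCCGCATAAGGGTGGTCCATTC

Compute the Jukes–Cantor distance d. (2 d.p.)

0.39

The sequences differ at 13 of 43 sites, so p = 13/43 ≈ 0.302326.
d = −(3/4) ln(1 − 4p/3) = −0.75 ln(1 − 0.403101) = −0.75 ln(0.596899)
  = −0.75 × (-0.516007) = 0.387005 substitutions/site.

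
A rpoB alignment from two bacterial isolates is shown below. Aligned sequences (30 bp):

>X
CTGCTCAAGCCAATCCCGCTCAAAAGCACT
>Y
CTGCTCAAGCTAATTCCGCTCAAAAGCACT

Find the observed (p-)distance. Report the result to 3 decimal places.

The sequences differ at 2 of 30 positions (sites 11, 15).
p = 2/30 = 0.066666… ≈ 0.067 (to 3 d.p.).

0.067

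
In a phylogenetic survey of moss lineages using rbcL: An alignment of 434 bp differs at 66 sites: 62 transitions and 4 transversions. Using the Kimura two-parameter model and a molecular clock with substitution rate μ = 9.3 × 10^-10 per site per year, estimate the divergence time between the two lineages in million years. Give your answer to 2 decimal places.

96.44

P = 62/434 ≈ 0.142857 and Q = 4/434 ≈ 0.009217.
Under the Kimura two-parameter model, d = −½ ln(1 − 2P − Q) − ¼ ln(1 − 2Q).
1 − 2P − Q = 0.705069, giving −½ ln(0.705069) = 0.174730.
1 − 2Q = 0.981566, giving −¼ ln(0.981566) = 0.004652.
d = 0.174730 + 0.004652 = 0.179382.
Under a molecular clock d = 2μt, so t = d/(2μ) = 0.179382 / (2 × 9.3 × 10^-10) = 96.44 million years.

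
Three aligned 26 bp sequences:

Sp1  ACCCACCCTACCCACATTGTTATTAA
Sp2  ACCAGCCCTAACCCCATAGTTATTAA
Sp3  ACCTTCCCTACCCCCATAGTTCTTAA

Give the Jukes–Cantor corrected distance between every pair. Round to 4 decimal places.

d(Sp1,Sp2) = 0.2222, d(Sp1,Sp3) = 0.2222, d(Sp2,Sp3) = 0.1722

Sp1–Sp2: 5/26 sites differ → p ≈ 0.192308, d = −0.75 ln(1 − 0.256411) = 0.222200 ≈ 0.2222.
Sp1–Sp3: 5/26 sites differ → p ≈ 0.192308, d = −0.75 ln(1 − 0.256411) = 0.222200 ≈ 0.2222.
Sp2–Sp3: 4/26 sites differ → p ≈ 0.153846, d = −0.75 ln(1 − 0.205128) = 0.172181 ≈ 0.1722.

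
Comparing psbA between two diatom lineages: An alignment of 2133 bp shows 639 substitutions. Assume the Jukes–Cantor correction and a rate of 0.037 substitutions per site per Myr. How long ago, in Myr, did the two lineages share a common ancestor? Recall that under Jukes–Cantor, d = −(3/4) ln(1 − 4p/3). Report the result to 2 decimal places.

p = 639/2133 ≈ 0.299578.
d = −(3/4) ln(1 − 4p/3) = −0.75 ln(1 − 0.399437) = −0.75 ln(0.600563)
  = −0.75 × (-0.509888) = 0.382416 substitutions/site.
Under a molecular clock d = 2μt, so t = d/(2μ) = 0.382416 / (2 × 0.037) = 5.17 Myr.

5.17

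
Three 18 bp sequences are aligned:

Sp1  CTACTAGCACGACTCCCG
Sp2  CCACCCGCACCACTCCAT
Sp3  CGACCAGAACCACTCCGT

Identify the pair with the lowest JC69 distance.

Sp1–Sp2: 6/18 differ, p = 0.333, d = 0.441.
Sp1–Sp3: 6/18 differ, p = 0.333, d = 0.441.
Sp2–Sp3: 4/18 differ, p = 0.222, d = 0.264.
The smallest distance is between Sp2 and Sp3.

Sp2 and Sp3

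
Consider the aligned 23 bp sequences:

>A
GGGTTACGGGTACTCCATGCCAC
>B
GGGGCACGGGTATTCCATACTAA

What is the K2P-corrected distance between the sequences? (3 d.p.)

Of 23 sites, 4 differences are transitions and 2 are transversions, so P = 4/23 ≈ 0.173913 and Q = 2/23 ≈ 0.086957.
Under the Kimura two-parameter model, d = −½ ln(1 − 2P − Q) − ¼ ln(1 − 2Q).
1 − 2P − Q = 0.565217, giving −½ ln(0.565217) = 0.285273.
1 − 2Q = 0.826086, giving −¼ ln(0.826086) = 0.047764.
d = 0.285273 + 0.047764 = 0.333037.

0.333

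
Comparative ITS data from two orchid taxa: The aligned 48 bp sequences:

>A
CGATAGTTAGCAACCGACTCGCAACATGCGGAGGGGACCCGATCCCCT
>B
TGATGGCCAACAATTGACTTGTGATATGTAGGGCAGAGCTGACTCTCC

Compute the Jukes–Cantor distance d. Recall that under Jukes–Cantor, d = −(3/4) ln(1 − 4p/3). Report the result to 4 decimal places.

The sequences differ at 22 of 48 sites, so p = 22/48 ≈ 0.458333.
d = −(3/4) ln(1 − 4p/3) = −0.75 ln(1 − 0.611111) = −0.75 ln(0.388889)
  = −0.75 × (-0.944461) = 0.708346 substitutions/site.

0.7083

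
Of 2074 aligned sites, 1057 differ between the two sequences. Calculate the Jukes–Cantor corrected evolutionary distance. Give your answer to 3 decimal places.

p = 1057/2074 ≈ 0.509643.
d = −(3/4) ln(1 − 4p/3) = −0.75 ln(1 − 0.679524) = −0.75 ln(0.320476)
  = −0.75 × (-1.137948) = 0.853461 substitutions/site.

0.853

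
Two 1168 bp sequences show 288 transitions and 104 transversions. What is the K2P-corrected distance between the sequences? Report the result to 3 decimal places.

0.485

P = 288/1168 ≈ 0.246575 and Q = 104/1168 ≈ 0.089041.
Under the Kimura two-parameter model, d = −½ ln(1 − 2P − Q) − ¼ ln(1 − 2Q).
1 − 2P − Q = 0.417809, giving −½ ln(0.417809) = 0.436365.
1 − 2Q = 0.821918, giving −¼ ln(0.821918) = 0.049029.
d = 0.436365 + 0.049029 = 0.485394.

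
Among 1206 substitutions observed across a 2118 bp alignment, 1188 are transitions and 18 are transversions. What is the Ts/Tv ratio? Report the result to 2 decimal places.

R = 1188/18 = 66.00.

66.00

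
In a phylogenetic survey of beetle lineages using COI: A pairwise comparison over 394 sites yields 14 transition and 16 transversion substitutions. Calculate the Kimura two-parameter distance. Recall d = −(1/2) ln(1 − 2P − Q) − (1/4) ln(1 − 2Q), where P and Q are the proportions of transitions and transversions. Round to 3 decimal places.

P = 14/394 ≈ 0.035533 and Q = 16/394 ≈ 0.040609.
Under the Kimura two-parameter model, d = −½ ln(1 − 2P − Q) − ¼ ln(1 − 2Q).
1 − 2P − Q = 0.888325, giving −½ ln(0.888325) = 0.059209.
1 − 2Q = 0.918782, giving −¼ ln(0.918782) = 0.021177.
d = 0.059209 + 0.021177 = 0.080386.

0.080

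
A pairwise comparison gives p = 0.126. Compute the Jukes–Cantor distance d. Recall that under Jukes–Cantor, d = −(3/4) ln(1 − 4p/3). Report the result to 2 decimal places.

d = −(3/4) ln(1 − 4p/3) = −0.75 ln(1 − 0.168) = −0.75 ln(0.832)
  = −0.75 × (-0.183923) = 0.137942 substitutions/site.

0.14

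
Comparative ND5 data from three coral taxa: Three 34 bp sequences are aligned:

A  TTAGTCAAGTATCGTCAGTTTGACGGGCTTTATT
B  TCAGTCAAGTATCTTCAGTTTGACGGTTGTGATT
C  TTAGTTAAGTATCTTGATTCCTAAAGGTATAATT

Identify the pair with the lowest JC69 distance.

A–B: 6/34 differ, p = 0.176, d = 0.201.
A–C: 12/34 differ, p = 0.353, d = 0.477.
B–C: 12/34 differ, p = 0.353, d = 0.477.
The smallest distance is between A and B.

A and B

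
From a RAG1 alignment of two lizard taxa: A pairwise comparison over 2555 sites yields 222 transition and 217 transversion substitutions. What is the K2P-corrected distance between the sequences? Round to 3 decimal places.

0.196

P = 222/2555 ≈ 0.086888 and Q = 217/2555 ≈ 0.084932.
Under the Kimura two-parameter model, d = −½ ln(1 − 2P − Q) − ¼ ln(1 − 2Q).
1 − 2P − Q = 0.741292, giving −½ ln(0.741292) = 0.149680.
1 − 2Q = 0.830136, giving −¼ ln(0.830136) = 0.046541.
d = 0.149680 + 0.046541 = 0.196221.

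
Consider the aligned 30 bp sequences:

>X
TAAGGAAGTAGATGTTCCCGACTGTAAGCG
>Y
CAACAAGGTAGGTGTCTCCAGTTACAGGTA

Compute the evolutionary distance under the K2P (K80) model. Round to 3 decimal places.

1.718

Of 30 sites, 14 differences are transitions and 1 are transversions, so P = 14/30 ≈ 0.466667 and Q = 1/30 ≈ 0.033333.
Under the Kimura two-parameter model, d = −½ ln(1 − 2P − Q) − ¼ ln(1 − 2Q).
1 − 2P − Q = 0.033333, giving −½ ln(0.033333) = 1.700604.
1 − 2Q = 0.933334, giving −¼ ln(0.933334) = 0.017248.
d = 1.700604 + 0.017248 = 1.717852.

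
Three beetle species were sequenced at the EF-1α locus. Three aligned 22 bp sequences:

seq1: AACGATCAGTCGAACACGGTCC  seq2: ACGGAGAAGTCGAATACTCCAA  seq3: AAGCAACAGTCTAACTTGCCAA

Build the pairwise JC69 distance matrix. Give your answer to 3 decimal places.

seq1–seq2: 10/22 sites differ → p ≈ 0.454545, d = −0.75 ln(1 − 0.60606) = 0.698667 ≈ 0.699.
seq1–seq3: 10/22 sites differ → p ≈ 0.454545, d = −0.75 ln(1 − 0.60606) = 0.698667 ≈ 0.699.
seq2–seq3: 9/22 sites differ → p ≈ 0.409091, d = −0.75 ln(1 − 0.545455) = 0.591344 ≈ 0.591.

d(seq1,seq2) = 0.699, d(seq1,seq3) = 0.699, d(seq2,seq3) = 0.591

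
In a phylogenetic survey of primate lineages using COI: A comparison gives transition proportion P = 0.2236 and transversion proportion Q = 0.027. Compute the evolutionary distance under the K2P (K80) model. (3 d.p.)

0.335

Under the Kimura two-parameter model, d = −½ ln(1 − 2P − Q) − ¼ ln(1 − 2Q).
1 − 2P − Q = 0.5258, giving −½ ln(0.5258) = 0.321417.
1 − 2Q = 0.946, giving −¼ ln(0.946) = 0.013878.
d = 0.321417 + 0.013878 = 0.335295.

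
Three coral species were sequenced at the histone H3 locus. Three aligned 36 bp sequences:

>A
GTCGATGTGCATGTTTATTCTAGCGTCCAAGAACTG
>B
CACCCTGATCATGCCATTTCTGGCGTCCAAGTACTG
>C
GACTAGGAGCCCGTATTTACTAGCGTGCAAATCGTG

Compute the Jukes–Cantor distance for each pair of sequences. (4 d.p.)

A–B: 12/36 sites differ → p ≈ 0.333333, d = −0.75 ln(1 − 0.444444) = 0.440839 ≈ 0.4408.
A–C: 14/36 sites differ → p ≈ 0.388889, d = −0.75 ln(1 − 0.518519) = 0.548166 ≈ 0.5482.
B–C: 16/36 sites differ → p ≈ 0.444444, d = −0.75 ln(1 − 0.592592) = 0.673455 ≈ 0.6735.

d(A,B) = 0.4408, d(A,C) = 0.5482, d(B,C) = 0.6735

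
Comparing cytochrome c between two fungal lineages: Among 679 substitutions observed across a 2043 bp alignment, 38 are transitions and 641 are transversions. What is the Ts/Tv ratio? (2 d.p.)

0.06

R = 38/641 = 0.059282… ≈ 0.06 (to 2 d.p.).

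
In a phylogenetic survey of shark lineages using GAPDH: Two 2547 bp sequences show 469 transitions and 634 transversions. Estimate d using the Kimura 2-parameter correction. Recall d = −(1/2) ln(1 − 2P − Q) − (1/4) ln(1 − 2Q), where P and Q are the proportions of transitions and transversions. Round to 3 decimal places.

0.652

P = 469/2547 ≈ 0.184138 and Q = 634/2547 ≈ 0.24892.
Under the Kimura two-parameter model, d = −½ ln(1 − 2P − Q) − ¼ ln(1 − 2Q).
1 − 2P − Q = 0.382804, giving −½ ln(0.382804) = 0.480116.
1 − 2Q = 0.50216, giving −¼ ln(0.50216) = 0.172209.
d = 0.480116 + 0.172209 = 0.652325.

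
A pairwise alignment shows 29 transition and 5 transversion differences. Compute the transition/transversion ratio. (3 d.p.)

5.800

R = 29/5 = 5.800.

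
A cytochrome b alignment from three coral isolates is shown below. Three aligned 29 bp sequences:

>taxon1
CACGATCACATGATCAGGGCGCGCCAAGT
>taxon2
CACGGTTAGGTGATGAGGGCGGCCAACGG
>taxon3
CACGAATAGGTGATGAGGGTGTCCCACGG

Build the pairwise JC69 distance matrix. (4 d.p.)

d(taxon1,taxon2) = 0.4618, d(taxon1,taxon3) = 0.4618, d(taxon2,taxon3) = 0.1959

taxon1–taxon2: 10/29 sites differ → p ≈ 0.344828, d = −0.75 ln(1 − 0.459771) = 0.461822 ≈ 0.4618.
taxon1–taxon3: 10/29 sites differ → p ≈ 0.344828, d = −0.75 ln(1 − 0.459771) = 0.461822 ≈ 0.4618.
taxon2–taxon3: 5/29 sites differ → p ≈ 0.172414, d = −0.75 ln(1 − 0.229885) = 0.195912 ≈ 0.1959.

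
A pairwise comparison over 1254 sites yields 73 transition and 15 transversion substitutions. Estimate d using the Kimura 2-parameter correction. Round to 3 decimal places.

0.075

P = 73/1254 ≈ 0.058214 and Q = 15/1254 ≈ 0.011962.
Under the Kimura two-parameter model, d = −½ ln(1 − 2P − Q) − ¼ ln(1 − 2Q).
1 − 2P − Q = 0.87161, giving −½ ln(0.87161) = 0.068707.
1 − 2Q = 0.976076, giving −¼ ln(0.976076) = 0.006054.
d = 0.068707 + 0.006054 = 0.074761.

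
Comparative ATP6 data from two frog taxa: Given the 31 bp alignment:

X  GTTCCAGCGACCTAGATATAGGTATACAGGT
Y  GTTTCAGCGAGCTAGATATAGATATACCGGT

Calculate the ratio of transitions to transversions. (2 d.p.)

1.00

Transitions are A↔G and C↔T; transversions are all other mismatches.
Transitions: 2. Transversions: 2.
R = 2/2 = 1.00.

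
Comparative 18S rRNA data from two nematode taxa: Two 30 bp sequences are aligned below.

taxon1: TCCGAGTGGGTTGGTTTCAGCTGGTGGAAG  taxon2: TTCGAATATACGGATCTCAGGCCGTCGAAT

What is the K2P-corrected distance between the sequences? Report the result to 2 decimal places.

0.79

Of 30 sites, 8 differences are transitions and 6 are transversions, so P = 8/30 ≈ 0.266667 and Q = 6/30 = 0.2.
Under the Kimura two-parameter model, d = −½ ln(1 − 2P − Q) − ¼ ln(1 − 2Q).
1 − 2P − Q = 0.266666, giving −½ ln(0.266666) = 0.660879.
1 − 2Q = 0.6, giving −¼ ln(0.6) = 0.127706.
d = 0.660879 + 0.127706 = 0.788585.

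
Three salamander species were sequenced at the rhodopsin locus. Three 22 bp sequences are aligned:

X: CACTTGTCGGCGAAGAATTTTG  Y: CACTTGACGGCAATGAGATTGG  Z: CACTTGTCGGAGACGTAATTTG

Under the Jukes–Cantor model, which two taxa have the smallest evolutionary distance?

X–Y: 6/22 differ, p = 0.273, d = 0.339.
X–Z: 4/22 differ, p = 0.182, d = 0.208.
Y–Z: 7/22 differ, p = 0.318, d = 0.414.
The smallest distance is between X and Z.

X and Z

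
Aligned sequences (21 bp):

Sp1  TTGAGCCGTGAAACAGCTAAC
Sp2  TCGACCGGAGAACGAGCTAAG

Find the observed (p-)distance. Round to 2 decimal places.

0.33

The sequences differ at 7 of 21 positions (sites 2, 5, 7, 9, 13, 14, 21).
p = 7/21 = 0.333333… ≈ 0.33 (to 2 d.p.).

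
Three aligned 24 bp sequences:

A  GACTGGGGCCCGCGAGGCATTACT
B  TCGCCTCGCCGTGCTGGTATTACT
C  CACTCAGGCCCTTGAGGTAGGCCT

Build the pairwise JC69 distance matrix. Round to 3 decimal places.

A–B: 13/24 sites differ → p ≈ 0.541667, d = −0.75 ln(1 − 0.722223) = 0.960702 ≈ 0.961.
A–C: 9/24 sites differ → p = 0.375, d = −0.75 ln(1 − 0.5) = 0.519860 ≈ 0.520.
B–C: 13/24 sites differ → p ≈ 0.541667, d = −0.75 ln(1 − 0.722223) = 0.960702 ≈ 0.961.

d(A,B) = 0.961, d(A,C) = 0.520, d(B,C) = 0.961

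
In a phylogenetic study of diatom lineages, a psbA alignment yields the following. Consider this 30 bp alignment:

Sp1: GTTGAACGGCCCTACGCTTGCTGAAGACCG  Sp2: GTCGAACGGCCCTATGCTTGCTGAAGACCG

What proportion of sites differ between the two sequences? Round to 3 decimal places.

0.067

The sequences differ at 2 of 30 positions (sites 3, 15).
p = 2/30 = 0.066666… ≈ 0.067 (to 3 d.p.).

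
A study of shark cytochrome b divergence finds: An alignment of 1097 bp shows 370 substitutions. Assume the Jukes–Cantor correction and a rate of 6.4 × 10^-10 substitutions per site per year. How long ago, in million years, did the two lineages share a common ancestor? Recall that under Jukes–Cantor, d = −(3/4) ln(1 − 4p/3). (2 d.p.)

p = 370/1097 ≈ 0.337284.
d = −(3/4) ln(1 − 4p/3) = −0.75 ln(1 − 0.449712) = −0.75 ln(0.550288)
  = −0.75 × (-0.597314) = 0.447986 substitutions/site.
Under a molecular clock d = 2μt, so t = d/(2μ) = 0.447986 / (2 × 6.4 × 10^-10) = 349.99 million years.

349.99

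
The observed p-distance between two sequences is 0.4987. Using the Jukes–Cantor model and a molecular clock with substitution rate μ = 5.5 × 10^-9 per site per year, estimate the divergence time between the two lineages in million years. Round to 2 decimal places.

74.55

d = −(3/4) ln(1 − 4p/3) = −0.75 ln(1 − 0.664933) = −0.75 ln(0.335067)
  = −0.75 × (-1.093425) = 0.820069 substitutions/site.
Under a molecular clock d = 2μt, so t = d/(2μ) = 0.820069 / (2 × 5.5 × 10^-9) = 74.55 million years.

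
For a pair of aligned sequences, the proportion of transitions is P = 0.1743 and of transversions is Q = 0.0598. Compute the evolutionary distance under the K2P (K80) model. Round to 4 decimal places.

Under the Kimura two-parameter model, d = −½ ln(1 − 2P − Q) − ¼ ln(1 − 2Q).
1 − 2P − Q = 0.5916, giving −½ ln(0.5916) = 0.262462.
1 − 2Q = 0.8804, giving −¼ ln(0.8804) = 0.031845.
d = 0.262462 + 0.031845 = 0.294307.

0.2943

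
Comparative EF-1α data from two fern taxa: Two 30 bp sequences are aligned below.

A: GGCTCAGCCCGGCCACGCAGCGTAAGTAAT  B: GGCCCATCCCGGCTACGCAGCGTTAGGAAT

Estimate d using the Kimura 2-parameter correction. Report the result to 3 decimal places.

0.189

Of 30 sites, 2 differences are transitions and 3 are transversions, so P = 2/30 ≈ 0.066667 and Q = 3/30 = 0.1.
Under the Kimura two-parameter model, d = −½ ln(1 − 2P − Q) − ¼ ln(1 − 2Q).
1 − 2P − Q = 0.766666, giving −½ ln(0.766666) = 0.132852.
1 − 2Q = 0.8, giving −¼ ln(0.8) = 0.055786.
d = 0.132852 + 0.055786 = 0.188638.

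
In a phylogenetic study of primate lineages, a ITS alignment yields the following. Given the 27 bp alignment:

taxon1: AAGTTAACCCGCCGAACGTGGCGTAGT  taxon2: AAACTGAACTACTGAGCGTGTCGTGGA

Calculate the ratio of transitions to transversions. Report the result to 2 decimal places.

Transitions are A↔G and C↔T; transversions are all other mismatches.
Transitions: 8. Transversions: 3.
R = 8/3 = 2.666666… ≈ 2.67 (to 2 d.p.).

2.67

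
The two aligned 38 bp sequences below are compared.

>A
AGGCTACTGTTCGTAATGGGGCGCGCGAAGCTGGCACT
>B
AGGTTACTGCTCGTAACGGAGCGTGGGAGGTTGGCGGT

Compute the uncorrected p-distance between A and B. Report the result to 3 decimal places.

The sequences differ at 10 of 38 positions (sites 4, 10, 17, 20, 24, 26, 29, 31, 36, 37).
p = 10/38 = 0.263157… ≈ 0.263 (to 3 d.p.).

0.263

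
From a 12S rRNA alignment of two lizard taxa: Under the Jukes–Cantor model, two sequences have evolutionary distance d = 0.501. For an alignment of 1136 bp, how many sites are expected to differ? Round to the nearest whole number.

415

Invert JC69: p = (3/4)(1 − e^(−4d/3)) = 0.75 × (1 − e^(-0.668)) = 0.75 × (1 − 0.512733) = 0.365450.
Expected differing sites = pL ≈ 0.365450 × 1136 = 415.1512 ≈ 415.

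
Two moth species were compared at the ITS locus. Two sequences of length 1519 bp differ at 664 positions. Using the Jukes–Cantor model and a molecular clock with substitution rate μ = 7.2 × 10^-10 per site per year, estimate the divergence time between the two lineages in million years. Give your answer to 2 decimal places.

p = 664/1519 ≈ 0.43713.
d = −(3/4) ln(1 − 4p/3) = −0.75 ln(1 − 0.58284) = −0.75 ln(0.41716)
  = −0.75 × (-0.874285) = 0.655714 substitutions/site.
Under a molecular clock d = 2μt, so t = d/(2μ) = 0.655714 / (2 × 7.2 × 10^-10) = 455.36 million years.

455.36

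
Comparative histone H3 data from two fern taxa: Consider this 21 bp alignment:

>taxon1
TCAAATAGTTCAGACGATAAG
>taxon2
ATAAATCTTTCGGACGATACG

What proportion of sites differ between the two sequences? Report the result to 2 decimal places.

The sequences differ at 6 of 21 positions (sites 1, 2, 7, 8, 12, 20).
p = 6/21 = 0.285714… ≈ 0.29 (to 2 d.p.).

0.29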